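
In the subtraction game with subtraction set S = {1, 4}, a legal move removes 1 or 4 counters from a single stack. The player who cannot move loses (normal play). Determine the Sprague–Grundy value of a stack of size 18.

1

n :  0  1  2  3  4  5  6  7  8  9 10 11 12 13 14 15 16 17 18
G :  0  1  0  1  2  0  1  0  1  2  0  1  0  1  2  0  1  0  1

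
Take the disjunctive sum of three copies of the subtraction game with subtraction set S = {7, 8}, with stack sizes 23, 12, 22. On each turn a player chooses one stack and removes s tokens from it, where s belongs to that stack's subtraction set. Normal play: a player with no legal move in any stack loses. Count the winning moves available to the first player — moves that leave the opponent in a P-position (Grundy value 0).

All stacks use S = {7, 8}:
G(0) = 0
G(1) = mex{} = 0
G(2) = mex{} = 0
G(3) = mex{} = 0
G(4) = mex{} = 0
G(5) = mex{} = 0
G(6) = mex{} = 0
G(7) = mex{0} = 1
G(8) = mex{0,0} = 1
G(9) = mex{0,0} = 1
G(10) = mex{0,0} = 1
G(11) = mex{0,0} = 1
G(12) = mex{0,0} = 1
G(13) = mex{0,0} = 1
G(14) = mex{1,0} = 2
G(15) = mex{1,1} = 0
G(16) = mex{1,1} = 0
G(17) = mex{1,1} = 0
G(18) = mex{1,1} = 0
G(19) = mex{1,1} = 0
G(20) = mex{1,1} = 0
G(21) = mex{2,1} = 0
G(22) = mex{0,2} = 1
G(23) = mex{0,0} = 1
Stack A: G(23) = 1.
Stack B: G(12) = 1.
Stack C: G(22) = 1.
Combined Grundy value = 1 ⊕ 1 ⊕ 1 = 1.
A winning move leaves total XOR = 0, i.e. changes one component's Grundy value g to g ⊕ X where X is the current total.
Stack A: need g' = 1⊕1 = 0. Options: 23−7→G=0, 23−8→G=0. Hits: 2.
Stack B: need g' = 1⊕1 = 0. Options: 12−7→G=0, 12−8→G=0. Hits: 2.
Stack C: need g' = 1⊕1 = 0. Options: 22−7→G=0, 22−8→G=2. Hits: 1.

5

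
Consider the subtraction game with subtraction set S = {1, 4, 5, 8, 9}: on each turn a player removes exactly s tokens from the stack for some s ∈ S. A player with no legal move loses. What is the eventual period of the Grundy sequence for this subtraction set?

12

G(0) = 0
G(1) = mex{0} = 1
G(2) = mex{1} = 0
G(3) = mex{0} = 1
G(4) = mex{1,0} = 2
G(5) = mex{2,1,0} = 3
G(6) = mex{3,0,1} = 2
G(7) = mex{2,1,0} = 3
G(8) = mex{3,2,1,0} = 4
G(9) = mex{4,3,2,1,0} = 5
G(10) = mex{5,2,3,0,1} = 4
G(11) = mex{4,3,2,1,0} = 5
G(12) = mex{5,4,3,2,1} = 0
G(13) = mex{0,5,4,3,2} = 1
G(14) = mex{1,4,5,2,3} = 0
G(15) = mex{0,5,4,3,2} = 1
G(16) = mex{1,0,5,4,3} = 2
G(17) = mex{2,1,0,5,4} = 3
G(18) = mex{3,0,1,4,5} = 2
G(19) = mex{2,1,0,5,4} = 3
G(20) = mex{3,2,1,0,5} = 4
G(21) = mex{4,3,2,1,0} = 5
G(22) = mex{5,2,3,0,1} = 4
G(23) = mex{4,3,2,1,0} = 5
G(24) = mex{5,4,3,2,1} = 0
G(25) = mex{0,5,4,3,2} = 1
G(n+12) = G(n) holds for n = 0,…,8 (a full window of length max(S) = 9), so the sequence is purely periodic with period 12.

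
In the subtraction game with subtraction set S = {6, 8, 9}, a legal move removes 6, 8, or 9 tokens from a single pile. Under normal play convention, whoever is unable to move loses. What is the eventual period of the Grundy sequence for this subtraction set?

15

G(0) = 0
G(1) = mex{} = 0
G(2) = mex{} = 0
G(3) = mex{} = 0
G(4) = mex{} = 0
G(5) = mex{} = 0
G(6) = mex{0} = 1
G(7) = mex{0} = 1
G(8) = mex{0,0} = 1
G(9) = mex{0,0,0} = 1
G(10) = mex{0,0,0} = 1
G(11) = mex{0,0,0} = 1
G(12) = mex{1,0,0} = 2
G(13) = mex{1,0,0} = 2
G(14) = mex{1,1,0} = 2
G(15) = mex{1,1,1} = 0
G(16) = mex{1,1,1} = 0
G(17) = mex{1,1,1} = 0
G(18) = mex{2,1,1} = 0
G(19) = mex{2,1,1} = 0
G(20) = mex{2,2,1} = 0
G(21) = mex{0,2,2} = 1
G(22) = mex{0,2,2} = 1
G(23) = mex{0,0,2} = 1
G(24) = mex{0,0,0} = 1
G(25) = mex{0,0,0} = 1
G(26) = mex{0,0,0} = 1
G(27) = mex{1,0,0} = 2
G(28) = mex{1,0,0} = 2
G(29) = mex{1,1,0} = 2
G(30) = mex{1,1,1} = 0
G(31) = mex{1,1,1} = 0
G(n+15) = G(n) holds for n = 0,…,8 (a full window of length max(S) = 9), so the sequence is purely periodic with period 15.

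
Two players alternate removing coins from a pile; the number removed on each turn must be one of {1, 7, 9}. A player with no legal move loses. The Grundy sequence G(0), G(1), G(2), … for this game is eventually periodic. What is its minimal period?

2

G(0) = 0
G(1) = mex{0} = 1
G(2) = mex{1} = 0
G(3) = mex{0} = 1
G(4) = mex{1} = 0
G(5) = mex{0} = 1
G(6) = mex{1} = 0
G(7) = mex{0,0} = 1
G(8) = mex{1,1} = 0
G(9) = mex{0,0,0} = 1
G(10) = mex{1,1,1} = 0
G(11) = mex{0,0,0} = 1
G(12) = mex{1,1,1} = 0
G(13) = mex{0,0,0} = 1
G(14) = mex{1,1,1} = 0
G(n+2) = G(n) holds for n = 0,…,8 (a full window of length max(S) = 9), so the sequence is purely periodic with period 2.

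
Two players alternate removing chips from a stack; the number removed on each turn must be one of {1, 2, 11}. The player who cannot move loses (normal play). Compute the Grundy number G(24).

0

G(0) = 0
G(1) = mex{0} = 1
G(2) = mex{1,0} = 2
G(3) = mex{2,1} = 0
G(4) = mex{0,2} = 1
G(5) = mex{1,0} = 2
G(6) = mex{2,1} = 0
G(7) = mex{0,2} = 1
G(8) = mex{1,0} = 2
G(9) = mex{2,1} = 0
G(10) = mex{0,2} = 1
G(11) = mex{1,0,0} = 2
G(12) = mex{2,1,1} = 0
G(13) = mex{0,2,2} = 1
G(14) = mex{1,0,0} = 2
G(15) = mex{2,1,1} = 0
G(16) = mex{0,2,2} = 1
G(17) = mex{1,0,0} = 2
G(18) = mex{2,1,1} = 0
G(19) = mex{0,2,2} = 1
G(20) = mex{1,0,0} = 2
G(21) = mex{2,1,1} = 0
G(22) = mex{0,2,2} = 1
G(23) = mex{1,0,0} = 2
G(24) = mex{2,1,1} = 0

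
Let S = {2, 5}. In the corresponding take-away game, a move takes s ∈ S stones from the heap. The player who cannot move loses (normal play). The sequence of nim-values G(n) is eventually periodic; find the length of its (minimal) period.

7

G(0) = 0
G(1) = mex{} = 0
G(2) = mex{0} = 1
G(3) = mex{0} = 1
G(4) = mex{1} = 0
G(5) = mex{1,0} = 2
G(6) = mex{0,0} = 1
G(7) = mex{2,1} = 0
G(8) = mex{1,1} = 0
G(9) = mex{0,0} = 1
G(10) = mex{0,2} = 1
G(11) = mex{1,1} = 0
G(12) = mex{1,0} = 2
G(13) = mex{0,0} = 1
G(14) = mex{2,1} = 0
G(15) = mex{1,1} = 0
G(n+7) = G(n) holds for n = 0,…,4 (a full window of length max(S) = 5), so the sequence is purely periodic with period 7.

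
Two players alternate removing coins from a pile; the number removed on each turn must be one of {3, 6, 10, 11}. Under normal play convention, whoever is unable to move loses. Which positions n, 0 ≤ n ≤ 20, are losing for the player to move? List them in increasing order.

n :  0  1  2  3  4  5  6  7  8  9 10 11 12 13 14 15 16 17 18 19 20
G :  0  0  0  1  1  1  2  2  2  0  3  3  1  4  0  2  0  1  0  1  2
P-positions are exactly the n with G(n) = 0.

0, 1, 2, 9, 14, 16, 18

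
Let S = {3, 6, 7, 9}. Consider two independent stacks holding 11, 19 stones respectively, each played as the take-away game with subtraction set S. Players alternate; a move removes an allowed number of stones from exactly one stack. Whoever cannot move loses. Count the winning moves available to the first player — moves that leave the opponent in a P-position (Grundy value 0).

2

All stacks use S = {3, 6, 7, 9}:
n :  0  1  2  3  4  5  6  7  8  9 10 11 12 13 14 15 16 17 18 19
G :  0  0  0  1  1  1  2  2  2  3  3  3  0  0  0  1  1  1  2  2
Stack A: G(11) = 3.
Stack B: G(19) = 2.
Combined Grundy value = 3 ⊕ 2 = 1.
A winning move leaves total XOR = 0, i.e. changes one component's Grundy value g to g ⊕ X where X is the current total.
Stack A: need g' = 3⊕1 = 2. Options: 11−3→G=2, 11−6→G=1, 11−7→G=1, 11−9→G=0. Hits: 1.
Stack B: need g' = 2⊕1 = 3. Options: 19−3→G=1, 19−6→G=0, 19−7→G=0, 19−9→G=3. Hits: 1.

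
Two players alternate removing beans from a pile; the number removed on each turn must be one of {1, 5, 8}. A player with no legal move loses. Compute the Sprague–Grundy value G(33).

1

G(0) = 0
G(1) = mex{0} = 1
G(2) = mex{1} = 0
G(3) = mex{0} = 1
G(4) = mex{1} = 0
G(5) = mex{0,0} = 1
G(6) = mex{1,1} = 0
G(7) = mex{0,0} = 1
G(8) = mex{1,1,0} = 2
G(9) = mex{2,0,1} = 3
G(10) = mex{3,1,0} = 2
G(11) = mex{2,0,1} = 3
G(12) = mex{3,1,0} = 2
G(13) = mex{2,2,1} = 0
G(14) = mex{0,3,0} = 1
G(15) = mex{1,2,1} = 0
G(16) = mex{0,3,2} = 1
G(17) = mex{1,2,3} = 0
G(18) = mex{0,0,2} = 1
G(19) = mex{1,1,3} = 0
G(20) = mex{0,0,2} = 1
G(21) = mex{1,1,0} = 2
G(22) = mex{2,0,1} = 3
G(23) = mex{3,1,0} = 2
G(24) = mex{2,0,1} = 3
G(25) = mex{3,1,0} = 2
G(26) = mex{2,2,1} = 0
G(27) = mex{0,3,0} = 1
G(28) = mex{1,2,1} = 0
G(29) = mex{0,3,2} = 1
G(30) = mex{1,2,3} = 0
G(31) = mex{0,0,2} = 1
G(32) = mex{1,1,3} = 0
G(33) = mex{0,0,2} = 1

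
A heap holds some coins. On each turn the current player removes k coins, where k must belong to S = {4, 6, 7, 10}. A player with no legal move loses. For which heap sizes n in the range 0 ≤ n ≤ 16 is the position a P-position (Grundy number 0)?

n :  0  1  2  3  4  5  6  7  8  9 10 11 12 13 14 15 16
G :  0  0  0  0  1  1  1  1  2  2  2  2  3  3  0  0  0
P-positions are exactly the n with G(n) = 0.

0, 1, 2, 3, 14, 15, 16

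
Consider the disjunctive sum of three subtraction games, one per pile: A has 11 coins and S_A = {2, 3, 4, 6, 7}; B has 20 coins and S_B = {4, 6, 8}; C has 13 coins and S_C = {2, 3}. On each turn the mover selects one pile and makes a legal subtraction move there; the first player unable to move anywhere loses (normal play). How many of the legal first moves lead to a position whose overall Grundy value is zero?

3

Pile A, S = {2, 3, 4, 6, 7}:
G(0) = 0
G(1) = mex{} = 0
G(2) = mex{0} = 1
G(3) = mex{0,0} = 1
G(4) = mex{1,0,0} = 2
G(5) = mex{1,1,0} = 2
G(6) = mex{2,1,1,0} = 3
G(7) = mex{2,2,1,0,0} = 3
G(8) = mex{3,2,2,1,0} = 4
G(9) = mex{3,3,2,1,1} = 0
G(10) = mex{4,3,3,2,1} = 0
G(11) = mex{0,4,3,2,2} = 1
G_A(11) = 1.
Pile B, S = {4, 6, 8}:
n :  0  1  2  3  4  5  6  7  8  9 10 11 12 13 14 15 16 17 18 19 20
G :  0  0  0  0  1  1  1  1  2  2  2  2  0  0  0  0  1  1  1  1  2
G_B(20) = 2.
Pile C, S = {2, 3}:
G(0) = 0
G(1) = mex{} = 0
G(2) = mex{0} = 1
G(3) = mex{0,0} = 1
G(4) = mex{1,0} = 2
G(5) = mex{1,1} = 0
G(6) = mex{2,1} = 0
G(7) = mex{0,2} = 1
G(8) = mex{0,0} = 1
G(9) = mex{1,0} = 2
G(10) = mex{1,1} = 0
G(11) = mex{2,1} = 0
G(12) = mex{0,2} = 1
G(13) = mex{0,0} = 1
G_C(13) = 1.
Combined Grundy value = 1 ⊕ 2 ⊕ 1 = 2.
A winning move leaves total XOR = 0, i.e. changes one component's Grundy value g to g ⊕ X where X is the current total.
Pile A: need g' = 1⊕2 = 3. Options: 11−2→G=0, 11−3→G=4, 11−4→G=3, 11−6→G=2, 11−7→G=2. Hits: 1.
Pile B: need g' = 2⊕2 = 0. Options: 20−4→G=1, 20−6→G=0, 20−8→G=0. Hits: 2.
Pile C: need g' = 1⊕2 = 3. Options: 13−2→G=0, 13−3→G=0. Hits: 0.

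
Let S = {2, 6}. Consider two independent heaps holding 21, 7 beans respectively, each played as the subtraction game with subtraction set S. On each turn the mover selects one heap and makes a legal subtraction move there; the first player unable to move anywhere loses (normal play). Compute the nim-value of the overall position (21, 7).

1

All heaps use S = {2, 6}:
G(0) = 0
G(1) = mex{} = 0
G(2) = mex{0} = 1
G(3) = mex{0} = 1
G(4) = mex{1} = 0
G(5) = mex{1} = 0
G(6) = mex{0,0} = 1
G(7) = mex{0,0} = 1
G(8) = mex{1,1} = 0
G(9) = mex{1,1} = 0
G(10) = mex{0,0} = 1
G(11) = mex{0,0} = 1
G(12) = mex{1,1} = 0
G(13) = mex{1,1} = 0
G(14) = mex{0,0} = 1
G(15) = mex{0,0} = 1
G(16) = mex{1,1} = 0
G(17) = mex{1,1} = 0
G(18) = mex{0,0} = 1
G(19) = mex{0,0} = 1
G(20) = mex{1,1} = 0
G(21) = mex{1,1} = 0
Heap A: G(21) = 0.
Heap B: G(7) = 1.
Combined Grundy value = 0 ⊕ 1 = 1.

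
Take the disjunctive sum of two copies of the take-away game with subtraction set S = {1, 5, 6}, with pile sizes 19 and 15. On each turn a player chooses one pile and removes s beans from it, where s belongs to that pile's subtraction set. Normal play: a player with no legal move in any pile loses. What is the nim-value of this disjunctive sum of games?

2

All piles use S = {1, 5, 6}:
G(0) = 0
G(1) = mex{0} = 1
G(2) = mex{1} = 0
G(3) = mex{0} = 1
G(4) = mex{1} = 0
G(5) = mex{0,0} = 1
G(6) = mex{1,1,0} = 2
G(7) = mex{2,0,1} = 3
G(8) = mex{3,1,0} = 2
G(9) = mex{2,0,1} = 3
G(10) = mex{3,1,0} = 2
G(11) = mex{2,2,1} = 0
G(12) = mex{0,3,2} = 1
G(13) = mex{1,2,3} = 0
G(14) = mex{0,3,2} = 1
G(15) = mex{1,2,3} = 0
G(16) = mex{0,0,2} = 1
G(17) = mex{1,1,0} = 2
G(18) = mex{2,0,1} = 3
G(19) = mex{3,1,0} = 2
Pile A: G(19) = 2.
Pile B: G(15) = 0.
Combined Grundy value = 2 ⊕ 0 = 2.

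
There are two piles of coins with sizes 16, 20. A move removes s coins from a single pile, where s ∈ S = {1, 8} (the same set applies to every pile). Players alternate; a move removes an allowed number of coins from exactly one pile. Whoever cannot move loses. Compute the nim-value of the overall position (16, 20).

1

All piles use S = {1, 8}:
n :  0  1  2  3  4  5  6  7  8  9 10 11 12 13 14 15 16 17 18 19 20
G :  0  1  0  1  0  1  0  1  2  0  1  0  1  0  1  0  1  2  0  1  0
Pile A: G(16) = 1.
Pile B: G(20) = 0.
Combined Grundy value = 1 ⊕ 0 = 1.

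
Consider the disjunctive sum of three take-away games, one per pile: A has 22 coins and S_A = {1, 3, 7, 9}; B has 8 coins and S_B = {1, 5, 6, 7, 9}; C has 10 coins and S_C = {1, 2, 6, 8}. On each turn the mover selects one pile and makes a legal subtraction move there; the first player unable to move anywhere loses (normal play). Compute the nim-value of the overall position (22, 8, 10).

2

Pile A, S = {1, 3, 7, 9}:
n :  0  1  2  3  4  5  6  7  8  9 10 11 12 13 14 15 16 17 18 19 20 21 22
G :  0  1  0  1  0  1  0  1  0  1  0  1  0  1  0  1  0  1  0  1  0  1  0
G_A(22) = 0.
Pile B, S = {1, 5, 6, 7, 9}:
n : 0 1 2 3 4 5 6 7 8
G : 0 1 0 1 0 1 2 3 2
G_B(8) = 2.
Pile C, S = {1, 2, 6, 8}:
n :  0  1  2  3  4  5  6  7  8  9 10
G :  0  1  2  0  1  2  3  0  1  2  0
G_C(10) = 0.
Combined Grundy value = 0 ⊕ 2 ⊕ 0 = 2.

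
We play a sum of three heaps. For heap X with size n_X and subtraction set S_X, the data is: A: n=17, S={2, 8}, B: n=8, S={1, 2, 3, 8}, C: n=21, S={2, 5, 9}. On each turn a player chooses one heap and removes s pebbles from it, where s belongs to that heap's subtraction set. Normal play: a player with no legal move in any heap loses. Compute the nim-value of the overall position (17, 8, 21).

5

Heap A, S = {2, 8}:
n :  0  1  2  3  4  5  6  7  8  9 10 11 12 13 14 15 16 17
G :  0  0  1  1  0  0  1  1  2  2  0  0  1  1  0  0  1  1
G_A(17) = 1.
Heap B, S = {1, 2, 3, 8}:
G(0) = 0
G(1) = mex{0} = 1
G(2) = mex{1,0} = 2
G(3) = mex{2,1,0} = 3
G(4) = mex{3,2,1} = 0
G(5) = mex{0,3,2} = 1
G(6) = mex{1,0,3} = 2
G(7) = mex{2,1,0} = 3
G(8) = mex{3,2,1,0} = 4
G_B(8) = 4.
Heap C, S = {2, 5, 9}:
G(0) = 0
G(1) = mex{} = 0
G(2) = mex{0} = 1
G(3) = mex{0} = 1
G(4) = mex{1} = 0
G(5) = mex{1,0} = 2
G(6) = mex{0,0} = 1
G(7) = mex{2,1} = 0
G(8) = mex{1,1} = 0
G(9) = mex{0,0,0} = 1
G(10) = mex{0,2,0} = 1
G(11) = mex{1,1,1} = 0
G(12) = mex{1,0,1} = 2
G(13) = mex{0,0,0} = 1
G(14) = mex{2,1,2} = 0
G(15) = mex{1,1,1} = 0
G(16) = mex{0,0,0} = 1
G(17) = mex{0,2,0} = 1
G(18) = mex{1,1,1} = 0
G(19) = mex{1,0,1} = 2
G(20) = mex{0,0,0} = 1
G(21) = mex{2,1,2} = 0
G_C(21) = 0.
Combined Grundy value = 1 ⊕ 4 ⊕ 0 = 5.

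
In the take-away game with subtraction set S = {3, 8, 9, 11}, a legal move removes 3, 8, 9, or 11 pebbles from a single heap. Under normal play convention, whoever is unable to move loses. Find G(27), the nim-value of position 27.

G(0) = 0
G(1) = mex{} = 0
G(2) = mex{} = 0
G(3) = mex{0} = 1
G(4) = mex{0} = 1
G(5) = mex{0} = 1
G(6) = mex{1} = 0
G(7) = mex{1} = 0
G(8) = mex{1,0} = 2
G(9) = mex{0,0,0} = 1
G(10) = mex{0,0,0} = 1
G(11) = mex{2,1,0,0} = 3
G(12) = mex{1,1,1,0} = 2
G(13) = mex{1,1,1,0} = 2
G(14) = mex{3,0,1,1} = 2
G(15) = mex{2,0,0,1} = 3
G(16) = mex{2,2,0,1} = 3
G(17) = mex{2,1,2,0} = 3
G(18) = mex{3,1,1,0} = 2
G(19) = mex{3,3,1,2} = 0
G(20) = mex{3,2,3,1} = 0
G(21) = mex{2,2,2,1} = 0
G(22) = mex{0,2,2,3} = 1
G(23) = mex{0,3,2,2} = 1
G(24) = mex{0,3,3,2} = 1
G(25) = mex{1,3,3,2} = 0
G(26) = mex{1,2,3,3} = 0
G(27) = mex{1,0,2,3} = 4

4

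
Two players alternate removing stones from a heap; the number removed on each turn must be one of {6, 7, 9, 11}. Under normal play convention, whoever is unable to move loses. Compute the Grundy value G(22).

0

n :  0  1  2  3  4  5  6  7  8  9 10 11 12 13 14 15 16 17 18 19 20 21 22
G :  0  0  0  0  0  0  1  1  1  1  1  1  2  2  2  2  2  0  0  0  0  0  0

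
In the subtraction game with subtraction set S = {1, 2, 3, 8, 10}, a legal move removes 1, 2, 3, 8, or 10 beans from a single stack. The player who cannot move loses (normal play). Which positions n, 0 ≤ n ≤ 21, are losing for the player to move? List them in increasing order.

n :  0  1  2  3  4  5  6  7  8  9 10 11 12 13 14 15 16 17 18 19 20 21
G :  0  1  2  3  0  1  2  3  4  0  1  2  3  0  1  2  3  4  0  1  2  3
P-positions are exactly the n with G(n) = 0.

0, 4, 9, 13, 18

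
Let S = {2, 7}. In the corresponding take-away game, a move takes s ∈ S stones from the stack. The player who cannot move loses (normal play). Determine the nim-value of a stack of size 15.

G(0) = 0
G(1) = mex{} = 0
G(2) = mex{0} = 1
G(3) = mex{0} = 1
G(4) = mex{1} = 0
G(5) = mex{1} = 0
G(6) = mex{0} = 1
G(7) = mex{0,0} = 1
G(8) = mex{1,0} = 2
G(9) = mex{1,1} = 0
G(10) = mex{2,1} = 0
G(11) = mex{0,0} = 1
G(12) = mex{0,0} = 1
G(13) = mex{1,1} = 0
G(14) = mex{1,1} = 0
G(15) = mex{0,2} = 1

1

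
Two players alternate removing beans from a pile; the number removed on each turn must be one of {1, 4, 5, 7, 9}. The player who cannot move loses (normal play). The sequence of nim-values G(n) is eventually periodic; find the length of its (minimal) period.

8

n :  0  1  2  3  4  5  6  7  8  9 10 11 12 13 14 15 16 17 18
G :  0  1  0  1  2  3  2  3  0  1  0  1  2  3  2  3  0  1  0
G(n+8) = G(n) holds for n = 0,…,8 (a full window of length max(S) = 9), so the sequence is purely periodic with period 8.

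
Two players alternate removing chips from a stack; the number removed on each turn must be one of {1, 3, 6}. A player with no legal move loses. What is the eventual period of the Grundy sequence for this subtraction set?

9

n :  0  1  2  3  4  5  6  7  8  9 10 11 12 13 14 15 16 17 18 19
G :  0  1  0  1  0  1  2  3  2  0  1  0  1  0  1  2  3  2  0  1
G(n+9) = G(n) holds for n = 0,…,5 (a full window of length max(S) = 6), so the sequence is purely periodic with period 9.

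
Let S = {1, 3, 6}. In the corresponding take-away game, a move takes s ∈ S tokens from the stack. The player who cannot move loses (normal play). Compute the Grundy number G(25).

G(0) = 0
G(1) = mex{0} = 1
G(2) = mex{1} = 0
G(3) = mex{0,0} = 1
G(4) = mex{1,1} = 0
G(5) = mex{0,0} = 1
G(6) = mex{1,1,0} = 2
G(7) = mex{2,0,1} = 3
G(8) = mex{3,1,0} = 2
G(9) = mex{2,2,1} = 0
G(10) = mex{0,3,0} = 1
G(11) = mex{1,2,1} = 0
G(12) = mex{0,0,2} = 1
G(13) = mex{1,1,3} = 0
G(14) = mex{0,0,2} = 1
G(15) = mex{1,1,0} = 2
G(16) = mex{2,0,1} = 3
G(17) = mex{3,1,0} = 2
G(18) = mex{2,2,1} = 0
G(19) = mex{0,3,0} = 1
G(20) = mex{1,2,1} = 0
G(21) = mex{0,0,2} = 1
G(22) = mex{1,1,3} = 0
G(23) = mex{0,0,2} = 1
G(24) = mex{1,1,0} = 2
G(25) = mex{2,0,1} = 3

3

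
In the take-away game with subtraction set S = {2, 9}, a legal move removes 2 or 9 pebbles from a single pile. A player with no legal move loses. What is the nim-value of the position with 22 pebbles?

0

G(0) = 0
G(1) = mex{} = 0
G(2) = mex{0} = 1
G(3) = mex{0} = 1
G(4) = mex{1} = 0
G(5) = mex{1} = 0
G(6) = mex{0} = 1
G(7) = mex{0} = 1
G(8) = mex{1} = 0
G(9) = mex{1,0} = 2
G(10) = mex{0,0} = 1
G(11) = mex{2,1} = 0
G(12) = mex{1,1} = 0
G(13) = mex{0,0} = 1
G(14) = mex{0,0} = 1
G(15) = mex{1,1} = 0
G(16) = mex{1,1} = 0
G(17) = mex{0,0} = 1
G(18) = mex{0,2} = 1
G(19) = mex{1,1} = 0
G(20) = mex{1,0} = 2
G(21) = mex{0,0} = 1
G(22) = mex{2,1} = 0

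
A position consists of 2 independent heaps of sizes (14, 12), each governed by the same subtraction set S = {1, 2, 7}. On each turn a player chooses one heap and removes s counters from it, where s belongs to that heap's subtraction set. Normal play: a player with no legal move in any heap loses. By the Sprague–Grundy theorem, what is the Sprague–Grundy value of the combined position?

All heaps use S = {1, 2, 7}:
n :  0  1  2  3  4  5  6  7  8  9 10 11 12 13 14
G :  0  1  2  0  1  2  0  1  2  0  1  2  0  1  2
Heap A: G(14) = 2.
Heap B: G(12) = 0.
Combined Grundy value = 2 ⊕ 0 = 2.

2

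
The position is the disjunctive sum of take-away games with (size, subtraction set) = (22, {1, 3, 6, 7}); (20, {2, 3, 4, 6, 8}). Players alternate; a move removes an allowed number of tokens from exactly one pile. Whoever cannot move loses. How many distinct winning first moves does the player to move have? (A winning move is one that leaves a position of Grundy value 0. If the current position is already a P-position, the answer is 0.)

Pile A, S = {1, 3, 6, 7}:
n :  0  1  2  3  4  5  6  7  8  9 10 11 12 13 14 15 16 17 18 19 20 21 22
G :  0  1  0  1  0  1  2  3  2  3  2  3  0  1  0  1  0  1  2  3  2  3  2
G_A(22) = 2.
Pile B, S = {2, 3, 4, 6, 8}:
n :  0  1  2  3  4  5  6  7  8  9 10 11 12 13 14 15 16 17 18 19 20
G :  0  0  1  1  2  2  3  3  4  4  0  0  1  1  2  2  3  3  4  4  0
G_B(20) = 0.
Combined Grundy value = 2 ⊕ 0 = 2.
A winning move leaves total XOR = 0, i.e. changes one component's Grundy value g to g ⊕ X where X is the current total.
Pile A: need g' = 2⊕2 = 0. Options: 22−1→G=3, 22−3→G=3, 22−6→G=0, 22−7→G=1. Hits: 1.
Pile B: need g' = 0⊕2 = 2. Options: 20−2→G=4, 20−3→G=3, 20−4→G=3, 20−6→G=2, 20−8→G=1. Hits: 1.

2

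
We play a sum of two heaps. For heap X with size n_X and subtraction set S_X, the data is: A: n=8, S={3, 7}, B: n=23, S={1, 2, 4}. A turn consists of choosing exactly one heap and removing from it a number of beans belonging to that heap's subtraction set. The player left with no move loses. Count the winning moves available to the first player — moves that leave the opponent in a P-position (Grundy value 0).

0

Heap A, S = {3, 7}:
n : 0 1 2 3 4 5 6 7 8
G : 0 0 0 1 1 1 0 2 2
G_A(8) = 2.
Heap B, S = {1, 2, 4}:
n :  0  1  2  3  4  5  6  7  8  9 10 11 12 13 14 15 16 17 18 19 20 21 22 23
G :  0  1  2  0  1  2  0  1  2  0  1  2  0  1  2  0  1  2  0  1  2  0  1  2
G_B(23) = 2.
Combined Grundy value = 2 ⊕ 2 = 0.
A winning move leaves total XOR = 0, i.e. changes one component's Grundy value g to g ⊕ X where X is the current total.
Heap A: target g' = 2⊕0 = 2, but every legal move changes the Grundy value (mex property), so 0 moves.
Heap B: target g' = 2⊕0 = 2, but every legal move changes the Grundy value (mex property), so 0 moves.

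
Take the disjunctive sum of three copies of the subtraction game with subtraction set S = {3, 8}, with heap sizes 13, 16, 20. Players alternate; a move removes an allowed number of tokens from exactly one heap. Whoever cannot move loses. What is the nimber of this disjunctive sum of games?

All heaps use S = {3, 8}:
n :  0  1  2  3  4  5  6  7  8  9 10 11 12 13 14 15 16 17 18 19 20
G :  0  0  0  1  1  1  0  0  2  1  1  0  0  0  1  1  1  0  0  2  1
Heap A: G(13) = 0.
Heap B: G(16) = 1.
Heap C: G(20) = 1.
Combined Grundy value = 0 ⊕ 1 ⊕ 1 = 0.

0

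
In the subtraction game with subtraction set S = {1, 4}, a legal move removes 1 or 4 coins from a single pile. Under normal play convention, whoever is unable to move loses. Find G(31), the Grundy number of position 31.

1

n :  0  1  2  3  4  5  6  7  8  9 10 11 12 13 14 15 16 17 18 19 20 21 22 23 24 25 26 27 28 29 30 31
G :  0  1  0  1  2  0  1  0  1  2  0  1  0  1  2  0  1  0  1  2  0  1  0  1  2  0  1  0  1  2  0  1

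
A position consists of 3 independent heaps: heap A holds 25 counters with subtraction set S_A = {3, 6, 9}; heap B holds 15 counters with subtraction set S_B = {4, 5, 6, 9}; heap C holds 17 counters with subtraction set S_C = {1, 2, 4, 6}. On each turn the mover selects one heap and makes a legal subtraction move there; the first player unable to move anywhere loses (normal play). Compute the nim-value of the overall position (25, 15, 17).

1

Heap A, S = {3, 6, 9}:
G(0) = 0
G(1) = mex{} = 0
G(2) = mex{} = 0
G(3) = mex{0} = 1
G(4) = mex{0} = 1
G(5) = mex{0} = 1
G(6) = mex{1,0} = 2
G(7) = mex{1,0} = 2
G(8) = mex{1,0} = 2
G(9) = mex{2,1,0} = 3
G(10) = mex{2,1,0} = 3
G(11) = mex{2,1,0} = 3
G(12) = mex{3,2,1} = 0
G(13) = mex{3,2,1} = 0
G(14) = mex{3,2,1} = 0
G(15) = mex{0,3,2} = 1
G(16) = mex{0,3,2} = 1
G(17) = mex{0,3,2} = 1
G(18) = mex{1,0,3} = 2
G(19) = mex{1,0,3} = 2
G(20) = mex{1,0,3} = 2
G(21) = mex{2,1,0} = 3
G(22) = mex{2,1,0} = 3
G(23) = mex{2,1,0} = 3
G(24) = mex{3,2,1} = 0
G(25) = mex{3,2,1} = 0
G_A(25) = 0.
Heap B, S = {4, 5, 6, 9}:
n :  0  1  2  3  4  5  6  7  8  9 10 11 12 13 14 15
G :  0  0  0  0  1  1  1  1  2  2  2  2  3  0  0  0
G_B(15) = 0.
Heap C, S = {1, 2, 4, 6}:
G(0) = 0
G(1) = mex{0} = 1
G(2) = mex{1,0} = 2
G(3) = mex{2,1} = 0
G(4) = mex{0,2,0} = 1
G(5) = mex{1,0,1} = 2
G(6) = mex{2,1,2,0} = 3
G(7) = mex{3,2,0,1} = 4
G(8) = mex{4,3,1,2} = 0
G(9) = mex{0,4,2,0} = 1
G(10) = mex{1,0,3,1} = 2
G(11) = mex{2,1,4,2} = 0
G(12) = mex{0,2,0,3} = 1
G(13) = mex{1,0,1,4} = 2
G(14) = mex{2,1,2,0} = 3
G(15) = mex{3,2,0,1} = 4
G(16) = mex{4,3,1,2} = 0
G(17) = mex{0,4,2,0} = 1
G_C(17) = 1.
Combined Grundy value = 0 ⊕ 0 ⊕ 1 = 1.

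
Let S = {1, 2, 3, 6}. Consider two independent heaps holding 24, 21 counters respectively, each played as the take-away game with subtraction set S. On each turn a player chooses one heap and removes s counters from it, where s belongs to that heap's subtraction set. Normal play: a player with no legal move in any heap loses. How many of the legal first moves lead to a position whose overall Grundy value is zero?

All heaps use S = {1, 2, 3, 6}:
G(0) = 0
G(1) = mex{0} = 1
G(2) = mex{1,0} = 2
G(3) = mex{2,1,0} = 3
G(4) = mex{3,2,1} = 0
G(5) = mex{0,3,2} = 1
G(6) = mex{1,0,3,0} = 2
G(7) = mex{2,1,0,1} = 3
G(8) = mex{3,2,1,2} = 0
G(9) = mex{0,3,2,3} = 1
G(10) = mex{1,0,3,0} = 2
G(11) = mex{2,1,0,1} = 3
G(12) = mex{3,2,1,2} = 0
G(13) = mex{0,3,2,3} = 1
G(14) = mex{1,0,3,0} = 2
G(15) = mex{2,1,0,1} = 3
G(16) = mex{3,2,1,2} = 0
G(17) = mex{0,3,2,3} = 1
G(18) = mex{1,0,3,0} = 2
G(19) = mex{2,1,0,1} = 3
G(20) = mex{3,2,1,2} = 0
G(21) = mex{0,3,2,3} = 1
G(22) = mex{1,0,3,0} = 2
G(23) = mex{2,1,0,1} = 3
G(24) = mex{3,2,1,2} = 0
Heap A: G(24) = 0.
Heap B: G(21) = 1.
Combined Grundy value = 0 ⊕ 1 = 1.
A winning move leaves total XOR = 0, i.e. changes one component's Grundy value g to g ⊕ X where X is the current total.
Heap A: need g' = 0⊕1 = 1. Options: 24−1→G=3, 24−2→G=2, 24−3→G=1, 24−6→G=2. Hits: 1.
Heap B: need g' = 1⊕1 = 0. Options: 21−1→G=0, 21−2→G=3, 21−3→G=2, 21−6→G=3. Hits: 1.

2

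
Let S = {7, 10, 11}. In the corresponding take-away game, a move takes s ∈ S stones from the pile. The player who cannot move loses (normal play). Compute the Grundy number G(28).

G(0) = 0
G(1) = mex{} = 0
G(2) = mex{} = 0
G(3) = mex{} = 0
G(4) = mex{} = 0
G(5) = mex{} = 0
G(6) = mex{} = 0
G(7) = mex{0} = 1
G(8) = mex{0} = 1
G(9) = mex{0} = 1
G(10) = mex{0,0} = 1
G(11) = mex{0,0,0} = 1
G(12) = mex{0,0,0} = 1
G(13) = mex{0,0,0} = 1
G(14) = mex{1,0,0} = 2
G(15) = mex{1,0,0} = 2
G(16) = mex{1,0,0} = 2
G(17) = mex{1,1,0} = 2
G(18) = mex{1,1,1} = 0
G(19) = mex{1,1,1} = 0
G(20) = mex{1,1,1} = 0
G(21) = mex{2,1,1} = 0
G(22) = mex{2,1,1} = 0
G(23) = mex{2,1,1} = 0
G(24) = mex{2,2,1} = 0
G(25) = mex{0,2,2} = 1
G(26) = mex{0,2,2} = 1
G(27) = mex{0,2,2} = 1
G(28) = mex{0,0,2} = 1

1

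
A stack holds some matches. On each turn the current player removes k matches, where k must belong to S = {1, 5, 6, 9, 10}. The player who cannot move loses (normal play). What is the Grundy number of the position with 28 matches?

5

G(0) = 0
G(1) = mex{0} = 1
G(2) = mex{1} = 0
G(3) = mex{0} = 1
G(4) = mex{1} = 0
G(5) = mex{0,0} = 1
G(6) = mex{1,1,0} = 2
G(7) = mex{2,0,1} = 3
G(8) = mex{3,1,0} = 2
G(9) = mex{2,0,1,0} = 3
G(10) = mex{3,1,0,1,0} = 2
G(11) = mex{2,2,1,0,1} = 3
G(12) = mex{3,3,2,1,0} = 4
G(13) = mex{4,2,3,0,1} = 5
G(14) = mex{5,3,2,1,0} = 4
G(15) = mex{4,2,3,2,1} = 0
G(16) = mex{0,3,2,3,2} = 1
G(17) = mex{1,4,3,2,3} = 0
G(18) = mex{0,5,4,3,2} = 1
G(19) = mex{1,4,5,2,3} = 0
G(20) = mex{0,0,4,3,2} = 1
G(21) = mex{1,1,0,4,3} = 2
G(22) = mex{2,0,1,5,4} = 3
G(23) = mex{3,1,0,4,5} = 2
G(24) = mex{2,0,1,0,4} = 3
G(25) = mex{3,1,0,1,0} = 2
G(26) = mex{2,2,1,0,1} = 3
G(27) = mex{3,3,2,1,0} = 4
G(28) = mex{4,2,3,0,1} = 5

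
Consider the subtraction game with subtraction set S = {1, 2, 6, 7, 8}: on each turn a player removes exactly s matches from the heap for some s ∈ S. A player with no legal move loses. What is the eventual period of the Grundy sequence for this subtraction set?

n :  0  1  2  3  4  5  6  7  8  9 10 11 12 13 14 15 16 17 18 19 20 21 22 23 24 25
G :  0  1  2  0  1  2  3  4  5  3  4  5  0  1  2  0  1  2  3  4  5  3  4  5  0  1
G(n+12) = G(n) holds for n = 0,…,7 (a full window of length max(S) = 8), so the sequence is purely periodic with period 12.

12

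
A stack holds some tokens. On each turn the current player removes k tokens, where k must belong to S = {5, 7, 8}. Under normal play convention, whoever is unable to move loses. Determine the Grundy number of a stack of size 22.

G(0) = 0
G(1) = mex{} = 0
G(2) = mex{} = 0
G(3) = mex{} = 0
G(4) = mex{} = 0
G(5) = mex{0} = 1
G(6) = mex{0} = 1
G(7) = mex{0,0} = 1
G(8) = mex{0,0,0} = 1
G(9) = mex{0,0,0} = 1
G(10) = mex{1,0,0} = 2
G(11) = mex{1,0,0} = 2
G(12) = mex{1,1,0} = 2
G(13) = mex{1,1,1} = 0
G(14) = mex{1,1,1} = 0
G(15) = mex{2,1,1} = 0
G(16) = mex{2,1,1} = 0
G(17) = mex{2,2,1} = 0
G(18) = mex{0,2,2} = 1
G(19) = mex{0,2,2} = 1
G(20) = mex{0,0,2} = 1
G(21) = mex{0,0,0} = 1
G(22) = mex{0,0,0} = 1

1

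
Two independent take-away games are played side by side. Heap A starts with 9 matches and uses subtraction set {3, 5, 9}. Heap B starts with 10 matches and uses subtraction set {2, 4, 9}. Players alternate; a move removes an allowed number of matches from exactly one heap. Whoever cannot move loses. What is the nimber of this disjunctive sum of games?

1

Heap A, S = {3, 5, 9}:
n : 0 1 2 3 4 5 6 7 8 9
G : 0 0 0 1 1 1 2 2 0 3
G_A(9) = 3.
Heap B, S = {2, 4, 9}:
n :  0  1  2  3  4  5  6  7  8  9 10
G :  0  0  1  1  2  2  0  0  1  1  2
G_B(10) = 2.
Combined Grundy value = 3 ⊕ 2 = 1.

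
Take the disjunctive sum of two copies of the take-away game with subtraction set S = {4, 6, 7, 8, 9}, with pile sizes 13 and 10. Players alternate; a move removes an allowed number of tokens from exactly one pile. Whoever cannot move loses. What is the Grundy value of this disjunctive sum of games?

2

All piles use S = {4, 6, 7, 8, 9}:
G(0) = 0
G(1) = mex{} = 0
G(2) = mex{} = 0
G(3) = mex{} = 0
G(4) = mex{0} = 1
G(5) = mex{0} = 1
G(6) = mex{0,0} = 1
G(7) = mex{0,0,0} = 1
G(8) = mex{1,0,0,0} = 2
G(9) = mex{1,0,0,0,0} = 2
G(10) = mex{1,1,0,0,0} = 2
G(11) = mex{1,1,1,0,0} = 2
G(12) = mex{2,1,1,1,0} = 3
G(13) = mex{2,1,1,1,1} = 0
Pile A: G(13) = 0.
Pile B: G(10) = 2.
Combined Grundy value = 0 ⊕ 2 = 2.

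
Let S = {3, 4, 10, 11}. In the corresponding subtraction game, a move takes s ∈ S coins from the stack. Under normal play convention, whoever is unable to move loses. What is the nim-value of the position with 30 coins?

0

G(0) = 0
G(1) = mex{} = 0
G(2) = mex{} = 0
G(3) = mex{0} = 1
G(4) = mex{0,0} = 1
G(5) = mex{0,0} = 1
G(6) = mex{1,0} = 2
G(7) = mex{1,1} = 0
G(8) = mex{1,1} = 0
G(9) = mex{2,1} = 0
G(10) = mex{0,2,0} = 1
G(11) = mex{0,0,0,0} = 1
G(12) = mex{0,0,0,0} = 1
G(13) = mex{1,0,1,0} = 2
G(14) = mex{1,1,1,1} = 0
G(15) = mex{1,1,1,1} = 0
G(16) = mex{2,1,2,1} = 0
G(17) = mex{0,2,0,2} = 1
G(18) = mex{0,0,0,0} = 1
G(19) = mex{0,0,0,0} = 1
G(20) = mex{1,0,1,0} = 2
G(21) = mex{1,1,1,1} = 0
G(22) = mex{1,1,1,1} = 0
G(23) = mex{2,1,2,1} = 0
G(24) = mex{0,2,0,2} = 1
G(25) = mex{0,0,0,0} = 1
G(26) = mex{0,0,0,0} = 1
G(27) = mex{1,0,1,0} = 2
G(28) = mex{1,1,1,1} = 0
G(29) = mex{1,1,1,1} = 0
G(30) = mex{2,1,2,1} = 0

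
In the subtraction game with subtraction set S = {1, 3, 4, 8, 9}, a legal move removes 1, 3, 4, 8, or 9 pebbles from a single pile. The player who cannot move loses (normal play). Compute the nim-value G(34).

3

n :  0  1  2  3  4  5  6  7  8  9 10 11 12 13 14 15 16 17 18 19 20 21 22 23 24 25 26 27 28 29 30 31 32 33 34
G :  0  1  0  1  2  3  2  0  1  4  3  2  0  1  0  1  2  3  2  0  1  4  3  2  0  1  0  1  2  3  2  0  1  4  3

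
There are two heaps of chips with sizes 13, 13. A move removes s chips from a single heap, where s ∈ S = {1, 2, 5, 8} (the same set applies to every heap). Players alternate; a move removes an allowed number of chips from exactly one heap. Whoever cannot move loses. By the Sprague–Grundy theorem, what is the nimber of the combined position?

0

All heaps use S = {1, 2, 5, 8}:
G(0) = 0
G(1) = mex{0} = 1
G(2) = mex{1,0} = 2
G(3) = mex{2,1} = 0
G(4) = mex{0,2} = 1
G(5) = mex{1,0,0} = 2
G(6) = mex{2,1,1} = 0
G(7) = mex{0,2,2} = 1
G(8) = mex{1,0,0,0} = 2
G(9) = mex{2,1,1,1} = 0
G(10) = mex{0,2,2,2} = 1
G(11) = mex{1,0,0,0} = 2
G(12) = mex{2,1,1,1} = 0
G(13) = mex{0,2,2,2} = 1
Heap A: G(13) = 1.
Heap B: G(13) = 1.
Combined Grundy value = 1 ⊕ 1 = 0.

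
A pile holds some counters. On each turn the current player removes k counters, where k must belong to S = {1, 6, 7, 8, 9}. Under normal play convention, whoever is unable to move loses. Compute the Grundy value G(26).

4

G(0) = 0
G(1) = mex{0} = 1
G(2) = mex{1} = 0
G(3) = mex{0} = 1
G(4) = mex{1} = 0
G(5) = mex{0} = 1
G(6) = mex{1,0} = 2
G(7) = mex{2,1,0} = 3
G(8) = mex{3,0,1,0} = 2
G(9) = mex{2,1,0,1,0} = 3
G(10) = mex{3,0,1,0,1} = 2
G(11) = mex{2,1,0,1,0} = 3
G(12) = mex{3,2,1,0,1} = 4
G(13) = mex{4,3,2,1,0} = 5
G(14) = mex{5,2,3,2,1} = 0
G(15) = mex{0,3,2,3,2} = 1
G(16) = mex{1,2,3,2,3} = 0
G(17) = mex{0,3,2,3,2} = 1
G(18) = mex{1,4,3,2,3} = 0
G(19) = mex{0,5,4,3,2} = 1
G(20) = mex{1,0,5,4,3} = 2
G(21) = mex{2,1,0,5,4} = 3
G(22) = mex{3,0,1,0,5} = 2
G(23) = mex{2,1,0,1,0} = 3
G(24) = mex{3,0,1,0,1} = 2
G(25) = mex{2,1,0,1,0} = 3
G(26) = mex{3,2,1,0,1} = 4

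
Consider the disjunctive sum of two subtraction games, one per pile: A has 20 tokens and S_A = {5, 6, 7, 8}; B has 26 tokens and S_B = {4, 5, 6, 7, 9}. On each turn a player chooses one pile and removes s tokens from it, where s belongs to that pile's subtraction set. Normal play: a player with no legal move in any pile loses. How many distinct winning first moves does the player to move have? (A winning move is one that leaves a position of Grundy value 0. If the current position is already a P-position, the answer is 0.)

6

Pile A, S = {5, 6, 7, 8}:
G(0) = 0
G(1) = mex{} = 0
G(2) = mex{} = 0
G(3) = mex{} = 0
G(4) = mex{} = 0
G(5) = mex{0} = 1
G(6) = mex{0,0} = 1
G(7) = mex{0,0,0} = 1
G(8) = mex{0,0,0,0} = 1
G(9) = mex{0,0,0,0} = 1
G(10) = mex{1,0,0,0} = 2
G(11) = mex{1,1,0,0} = 2
G(12) = mex{1,1,1,0} = 2
G(13) = mex{1,1,1,1} = 0
G(14) = mex{1,1,1,1} = 0
G(15) = mex{2,1,1,1} = 0
G(16) = mex{2,2,1,1} = 0
G(17) = mex{2,2,2,1} = 0
G(18) = mex{0,2,2,2} = 1
G(19) = mex{0,0,2,2} = 1
G(20) = mex{0,0,0,2} = 1
G_A(20) = 1.
Pile B, S = {4, 5, 6, 7, 9}:
n :  0  1  2  3  4  5  6  7  8  9 10 11 12 13 14 15 16 17 18 19 20 21 22 23 24 25 26
G :  0  0  0  0  1  1  1  1  2  2  2  2  3  0  0  0  0  1  1  1  1  2  2  2  2  3  0
G_B(26) = 0.
Combined Grundy value = 1 ⊕ 0 = 1.
A winning move leaves total XOR = 0, i.e. changes one component's Grundy value g to g ⊕ X where X is the current total.
Pile A: need g' = 1⊕1 = 0. Options: 20−5→G=0, 20−6→G=0, 20−7→G=0, 20−8→G=2. Hits: 3.
Pile B: need g' = 0⊕1 = 1. Options: 26−4→G=2, 26−5→G=2, 26−6→G=1, 26−7→G=1, 26−9→G=1. Hits: 3.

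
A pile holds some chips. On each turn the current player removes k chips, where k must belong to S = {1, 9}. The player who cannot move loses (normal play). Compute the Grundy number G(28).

0

G(0) = 0
G(1) = mex{0} = 1
G(2) = mex{1} = 0
G(3) = mex{0} = 1
G(4) = mex{1} = 0
G(5) = mex{0} = 1
G(6) = mex{1} = 0
G(7) = mex{0} = 1
G(8) = mex{1} = 0
G(9) = mex{0,0} = 1
G(10) = mex{1,1} = 0
G(11) = mex{0,0} = 1
G(12) = mex{1,1} = 0
G(13) = mex{0,0} = 1
G(14) = mex{1,1} = 0
G(15) = mex{0,0} = 1
G(16) = mex{1,1} = 0
G(17) = mex{0,0} = 1
G(18) = mex{1,1} = 0
G(19) = mex{0,0} = 1
G(20) = mex{1,1} = 0
G(21) = mex{0,0} = 1
G(22) = mex{1,1} = 0
G(23) = mex{0,0} = 1
G(24) = mex{1,1} = 0
G(25) = mex{0,0} = 1
G(26) = mex{1,1} = 0
G(27) = mex{0,0} = 1
G(28) = mex{1,1} = 0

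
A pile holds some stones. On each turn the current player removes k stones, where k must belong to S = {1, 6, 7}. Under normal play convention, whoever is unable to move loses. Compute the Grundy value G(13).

G(0) = 0
G(1) = mex{0} = 1
G(2) = mex{1} = 0
G(3) = mex{0} = 1
G(4) = mex{1} = 0
G(5) = mex{0} = 1
G(6) = mex{1,0} = 2
G(7) = mex{2,1,0} = 3
G(8) = mex{3,0,1} = 2
G(9) = mex{2,1,0} = 3
G(10) = mex{3,0,1} = 2
G(11) = mex{2,1,0} = 3
G(12) = mex{3,2,1} = 0
G(13) = mex{0,3,2} = 1

1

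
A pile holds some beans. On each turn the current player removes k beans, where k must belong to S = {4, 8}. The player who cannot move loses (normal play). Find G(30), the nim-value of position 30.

1

G(0) = 0
G(1) = mex{} = 0
G(2) = mex{} = 0
G(3) = mex{} = 0
G(4) = mex{0} = 1
G(5) = mex{0} = 1
G(6) = mex{0} = 1
G(7) = mex{0} = 1
G(8) = mex{1,0} = 2
G(9) = mex{1,0} = 2
G(10) = mex{1,0} = 2
G(11) = mex{1,0} = 2
G(12) = mex{2,1} = 0
G(13) = mex{2,1} = 0
G(14) = mex{2,1} = 0
G(15) = mex{2,1} = 0
G(16) = mex{0,2} = 1
G(17) = mex{0,2} = 1
G(18) = mex{0,2} = 1
G(19) = mex{0,2} = 1
G(20) = mex{1,0} = 2
G(21) = mex{1,0} = 2
G(22) = mex{1,0} = 2
G(23) = mex{1,0} = 2
G(24) = mex{2,1} = 0
G(25) = mex{2,1} = 0
G(26) = mex{2,1} = 0
G(27) = mex{2,1} = 0
G(28) = mex{0,2} = 1
G(29) = mex{0,2} = 1
G(30) = mex{0,2} = 1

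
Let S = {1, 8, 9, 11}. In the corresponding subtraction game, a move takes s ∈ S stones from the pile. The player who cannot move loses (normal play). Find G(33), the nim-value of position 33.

1

G(0) = 0
G(1) = mex{0} = 1
G(2) = mex{1} = 0
G(3) = mex{0} = 1
G(4) = mex{1} = 0
G(5) = mex{0} = 1
G(6) = mex{1} = 0
G(7) = mex{0} = 1
G(8) = mex{1,0} = 2
G(9) = mex{2,1,0} = 3
G(10) = mex{3,0,1} = 2
G(11) = mex{2,1,0,0} = 3
G(12) = mex{3,0,1,1} = 2
G(13) = mex{2,1,0,0} = 3
G(14) = mex{3,0,1,1} = 2
G(15) = mex{2,1,0,0} = 3
G(16) = mex{3,2,1,1} = 0
G(17) = mex{0,3,2,0} = 1
G(18) = mex{1,2,3,1} = 0
G(19) = mex{0,3,2,2} = 1
G(20) = mex{1,2,3,3} = 0
G(21) = mex{0,3,2,2} = 1
G(22) = mex{1,2,3,3} = 0
G(23) = mex{0,3,2,2} = 1
G(24) = mex{1,0,3,3} = 2
G(25) = mex{2,1,0,2} = 3
G(26) = mex{3,0,1,3} = 2
G(27) = mex{2,1,0,0} = 3
G(28) = mex{3,0,1,1} = 2
G(29) = mex{2,1,0,0} = 3
G(30) = mex{3,0,1,1} = 2
G(31) = mex{2,1,0,0} = 3
G(32) = mex{3,2,1,1} = 0
G(33) = mex{0,3,2,0} = 1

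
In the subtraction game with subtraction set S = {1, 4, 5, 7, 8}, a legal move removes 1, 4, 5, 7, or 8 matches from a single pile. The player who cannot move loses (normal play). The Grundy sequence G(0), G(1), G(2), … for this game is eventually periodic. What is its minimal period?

11

n :  0  1  2  3  4  5  6  7  8  9 10 11 12 13 14 15 16 17 18 19 20 21 22 23
G :  0  1  0  1  2  3  2  3  4  5  4  0  1  0  1  2  3  2  3  4  5  4  0  1
G(n+11) = G(n) holds for n = 0,…,7 (a full window of length max(S) = 8), so the sequence is purely periodic with period 11.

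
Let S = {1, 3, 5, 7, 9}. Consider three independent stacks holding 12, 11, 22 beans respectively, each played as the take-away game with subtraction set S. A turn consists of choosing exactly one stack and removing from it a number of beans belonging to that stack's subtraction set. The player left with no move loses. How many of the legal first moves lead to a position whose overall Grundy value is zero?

All stacks use S = {1, 3, 5, 7, 9}:
n :  0  1  2  3  4  5  6  7  8  9 10 11 12 13 14 15 16 17 18 19 20 21 22
G :  0  1  0  1  0  1  0  1  0  1  0  1  0  1  0  1  0  1  0  1  0  1  0
Stack A: G(12) = 0.
Stack B: G(11) = 1.
Stack C: G(22) = 0.
Combined Grundy value = 0 ⊕ 1 ⊕ 0 = 1.
A winning move leaves total XOR = 0, i.e. changes one component's Grundy value g to g ⊕ X where X is the current total.
Stack A: need g' = 0⊕1 = 1. Options: 12−1→G=1, 12−3→G=1, 12−5→G=1, 12−7→G=1, 12−9→G=1. Hits: 5.
Stack B: need g' = 1⊕1 = 0. Options: 11−1→G=0, 11−3→G=0, 11−5→G=0, 11−7→G=0, 11−9→G=0. Hits: 5.
Stack C: need g' = 0⊕1 = 1. Options: 22−1→G=1, 22−3→G=1, 22−5→G=1, 22−7→G=1, 22−9→G=1. Hits: 5.

15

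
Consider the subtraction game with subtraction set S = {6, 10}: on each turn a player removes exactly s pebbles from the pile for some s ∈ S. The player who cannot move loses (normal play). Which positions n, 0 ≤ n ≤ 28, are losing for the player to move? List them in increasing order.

n :  0  1  2  3  4  5  6  7  8  9 10 11 12 13 14 15 16 17 18 19 20 21 22 23 24 25 26 27 28
G :  0  0  0  0  0  0  1  1  1  1  1  1  2  2  2  2  0  0  0  0  0  0  1  1  1  1  1  1  2
P-positions are exactly the n with G(n) = 0.

0, 1, 2, 3, 4, 5, 16, 17, 18, 19, 20, 21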